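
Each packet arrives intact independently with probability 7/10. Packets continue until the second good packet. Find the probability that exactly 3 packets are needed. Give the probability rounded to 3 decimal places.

Y = trial on which the second success occurs; negative binomial, r=2, p=0.70.
P(Y=3) = C(2,1) · p^2 · (1−p)^1
= 2 · 0.49 · 0.3 = 0.29400

0.294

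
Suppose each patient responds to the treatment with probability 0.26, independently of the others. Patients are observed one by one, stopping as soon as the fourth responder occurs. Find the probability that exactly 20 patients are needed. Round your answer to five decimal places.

Y = trial on which the fourth success occurs; negative binomial, r=4, p=0.26.
P(Y=20) = C(19,3) · p^4 · (1−p)^16
= 969 · 0.0045698 · 0.0080855 = 0.0358034

0.03580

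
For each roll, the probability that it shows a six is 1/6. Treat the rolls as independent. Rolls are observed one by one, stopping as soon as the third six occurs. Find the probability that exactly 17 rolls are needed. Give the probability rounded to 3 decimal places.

0.043

Y = trial on which the third success occurs; negative binomial, r=3, p=0.166667.
P(Y=17) = C(16,2) · p^3 · (1−p)^14
= 120 · 0.0046296 · 0.077887 = 0.04327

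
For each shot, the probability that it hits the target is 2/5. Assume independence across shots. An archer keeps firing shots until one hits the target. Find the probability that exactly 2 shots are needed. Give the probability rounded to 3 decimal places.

0.240

Geometric (trials to first success), p = 0.40.
P(Y = 2) = (1−p)^1 · p = 0.6 · 0.40 = 0.24000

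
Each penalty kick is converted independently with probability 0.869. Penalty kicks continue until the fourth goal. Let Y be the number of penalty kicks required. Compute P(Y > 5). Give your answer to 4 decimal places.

Needing more than 5 penalty kicks ⇔ fewer than 4 successes in the first 5. With X ~ Binomial(5, 0.869), P(Y > 5) = P(X ≤ 3).
  k=0: C(5,0)·0.869^0·0.131^5 = 0.000039
  k=1: C(5,1)·0.869^1·0.131^4 = 0.001280
  k=2: C(5,2)·0.869^2·0.131^3 = 0.016977
  k=3: C(5,3)·0.869^3·0.131^2 = 0.112616
P(X ≤ 3) = 0.130911

0.1309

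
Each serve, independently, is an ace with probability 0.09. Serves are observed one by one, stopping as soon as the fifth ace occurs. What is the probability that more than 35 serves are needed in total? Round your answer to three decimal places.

0.797

Needing more than 35 serves ⇔ fewer than 5 successes in the first 35. With X ~ Binomial(35, 0.09), P(Y > 35) = P(X ≤ 4).
  k=0: C(35,0)·0.09^0·0.91^35 = 0.03685
  k=1: C(35,1)·0.09^1·0.91^34 = 0.12756
  k=2: C(35,2)·0.09^2·0.91^33 = 0.21447
  k=3: C(35,3)·0.09^3·0.91^32 = 0.23333
  k=4: C(35,4)·0.09^4·0.91^31 = 0.18461
P(X ≤ 4) = 0.79682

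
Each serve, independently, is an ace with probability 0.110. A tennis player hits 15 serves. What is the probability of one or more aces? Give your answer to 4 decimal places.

0.8259

P(at least one) = 1 − P(none) = 1 − (1 − 0.11)^15
= 1 − 0.174121 = 0.825879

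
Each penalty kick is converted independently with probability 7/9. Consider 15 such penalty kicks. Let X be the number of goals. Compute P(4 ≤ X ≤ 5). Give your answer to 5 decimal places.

X ~ Binomial(15, 0.777778); P(4 ≤ X ≤ 5) = Σ C(15,k) p^k (1−p)^(15−k) over k:
  k=4: C(15,4)·0.777778^4·0.222222^11 = 0.0000326
  k=5: C(15,5)·0.777778^5·0.222222^10 = 0.0002510
Total = 0.0002836

0.00028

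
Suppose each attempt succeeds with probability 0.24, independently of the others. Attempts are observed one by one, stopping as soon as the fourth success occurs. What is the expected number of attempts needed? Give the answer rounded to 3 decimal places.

16.667

Y = total attempts until the fourth success; negative binomial with r=4, p=0.24.
E[Y] = r / p = 4 / 0.24 = 16.66667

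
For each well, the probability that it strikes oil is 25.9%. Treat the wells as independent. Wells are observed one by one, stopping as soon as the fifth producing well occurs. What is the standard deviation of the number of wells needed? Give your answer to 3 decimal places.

Y = total wells until the fifth success; negative binomial with r=5, p=0.259.
SD(Y) = √[r(1−p)/p²] = √(55.23173) = 7.43181

7.432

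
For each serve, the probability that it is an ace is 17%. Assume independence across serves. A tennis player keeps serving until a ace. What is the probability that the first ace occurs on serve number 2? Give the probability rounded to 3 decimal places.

Geometric (trials to first success), p = 0.17.
P(Y = 2) = (1−p)^1 · p = 0.83 · 0.17 = 0.14110

0.141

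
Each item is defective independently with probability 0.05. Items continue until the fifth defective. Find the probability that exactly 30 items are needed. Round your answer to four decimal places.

Y = trial on which the fifth success occurs; negative binomial, r=5, p=0.05.
P(Y=30) = C(29,4) · p^5 · (1−p)^25
= 23751 · 3.125e-07 · 0.27739 = 0.002059

0.0021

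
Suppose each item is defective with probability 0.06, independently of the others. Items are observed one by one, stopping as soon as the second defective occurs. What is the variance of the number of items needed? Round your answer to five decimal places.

522.22222

Y = total items until the second success; negative binomial with r=2, p=0.06.
Var(Y) = r(1−p)/p² = 2·0.94 / 0.06² = 522.2222222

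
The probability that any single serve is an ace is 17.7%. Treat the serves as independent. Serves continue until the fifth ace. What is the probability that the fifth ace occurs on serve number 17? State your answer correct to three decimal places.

0.031

Y = trial on which the fifth success occurs; negative binomial, r=5, p=0.177.
P(Y=17) = C(16,4) · p^5 · (1−p)^12
= 1820 · 0.00017373 · 0.09656 = 0.03053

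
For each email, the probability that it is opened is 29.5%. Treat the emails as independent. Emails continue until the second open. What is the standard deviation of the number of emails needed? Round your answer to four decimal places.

Y = total emails until the second success; negative binomial with r=2, p=0.295.
SD(Y) = √[r(1−p)/p²] = √(16.202241) = 4.025201

4.0252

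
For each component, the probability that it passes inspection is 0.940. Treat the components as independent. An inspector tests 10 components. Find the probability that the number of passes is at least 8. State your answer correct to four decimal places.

X ~ Binomial(10, 0.94); P(X ≥ 8) = Σ C(10,k) p^k (1−p)^(10−k) over k:
  k=8: C(10,8)·0.94^8·0.06^2 = 0.098750
  k=9: C(10,9)·0.94^9·0.06^1 = 0.343797
  k=10: C(10,10)·0.94^10·0.06^0 = 0.538615
Total = 0.981162

0.9812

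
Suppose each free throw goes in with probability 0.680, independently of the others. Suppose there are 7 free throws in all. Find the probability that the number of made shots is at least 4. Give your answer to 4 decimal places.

X ~ Binomial(7, 0.68); P(X ≥ 4) = Σ C(7,k) p^k (1−p)^(7−k) over k:
  k=4: C(7,4)·0.68^4·0.32^3 = 0.245219
  k=5: C(7,5)·0.68^5·0.32^2 = 0.312654
  k=6: C(7,6)·0.68^6·0.32^1 = 0.221463
  k=7: C(7,7)·0.68^7·0.32^0 = 0.067230
Total = 0.846566

0.8466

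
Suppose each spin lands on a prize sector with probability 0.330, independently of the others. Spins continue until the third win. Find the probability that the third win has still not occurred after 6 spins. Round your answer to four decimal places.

Needing more than 6 spins ⇔ fewer than 3 successes in the first 6. With X ~ Binomial(6, 0.33), P(Y > 6) = P(X ≤ 2).
  k=0: C(6,0)·0.33^0·0.67^6 = 0.090458
  k=1: C(6,1)·0.33^1·0.67^5 = 0.267325
  k=2: C(6,2)·0.33^2·0.67^4 = 0.329169
P(X ≤ 2) = 0.686952

0.6870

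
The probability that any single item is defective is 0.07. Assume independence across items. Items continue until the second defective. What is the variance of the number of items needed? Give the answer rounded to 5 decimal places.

379.59184

Y = total items until the second success; negative binomial with r=2, p=0.07.
Var(Y) = r(1−p)/p² = 2·0.93 / 0.07² = 379.5918367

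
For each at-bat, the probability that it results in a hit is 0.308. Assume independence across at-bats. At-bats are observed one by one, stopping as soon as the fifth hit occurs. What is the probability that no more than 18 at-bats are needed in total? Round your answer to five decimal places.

0.69367

Finishing within 18 at-bats ⇔ at least 5 successes in the first 18. With X ~ Binomial(18, 0.308), P(Y ≤ 18) = 1 − P(X ≤ 4).
  k=0: C(18,0)·0.308^0·0.692^18 = 0.0013241
  k=1: C(18,1)·0.308^1·0.692^17 = 0.0106078
  k=2: C(18,2)·0.308^2·0.692^16 = 0.0401320
  k=3: C(18,3)·0.308^3·0.692^15 = 0.0952651
  k=4: C(18,4)·0.308^4·0.692^14 = 0.1590046
1 − 0.3063335 = 0.6936665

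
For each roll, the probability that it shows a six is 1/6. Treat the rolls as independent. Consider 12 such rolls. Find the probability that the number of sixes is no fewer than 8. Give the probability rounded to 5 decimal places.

0.00016

X ~ Binomial(12, 0.166667); P(X ≥ 8) = Σ C(12,k) p^k (1−p)^(12−k) over k:
  k=8: C(12,8)·0.166667^8·0.833333^4 = 0.0001421
  k=9: C(12,9)·0.166667^9·0.833333^3 = 0.0000126
  k=10: C(12,10)·0.166667^10·0.833333^2 = 0.0000008
  k=11: C(12,11)·0.166667^11·0.833333^1 = 0.0000000
  k=12: C(12,12)·0.166667^12·0.833333^0 = 0.0000000
Total = 0.0001555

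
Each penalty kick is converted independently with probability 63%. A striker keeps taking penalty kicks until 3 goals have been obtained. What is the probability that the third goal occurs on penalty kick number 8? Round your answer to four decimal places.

0.0364

Y = trial on which the third success occurs; negative binomial, r=3, p=0.63.
P(Y=8) = C(7,2) · p^3 · (1−p)^5
= 21 · 0.25005 · 0.0069344 = 0.036412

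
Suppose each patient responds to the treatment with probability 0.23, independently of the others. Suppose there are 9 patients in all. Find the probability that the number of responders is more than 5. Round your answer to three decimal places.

0.006

X ~ Binomial(9, 0.23); P(X ≥ 6) = Σ C(9,k) p^k (1−p)^(9−k) over k:
  k=6: C(9,6)·0.23^6·0.77^3 = 0.00568
  k=7: C(9,7)·0.23^7·0.77^2 = 0.00073
  k=8: C(9,8)·0.23^8·0.77^1 = 0.00005
  k=9: C(9,9)·0.23^9·0.77^0 = 0.00000
Total = 0.00646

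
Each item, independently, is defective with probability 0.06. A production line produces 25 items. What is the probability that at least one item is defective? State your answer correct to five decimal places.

0.78709

P(at least one) = 1 − P(none) = 1 − (1 − 0.06)^25
= 1 − 0.2129101 = 0.7870899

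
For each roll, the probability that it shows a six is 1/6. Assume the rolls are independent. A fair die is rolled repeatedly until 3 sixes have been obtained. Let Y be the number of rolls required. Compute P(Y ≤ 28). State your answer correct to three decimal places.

Finishing within 28 rolls ⇔ at least 3 successes in the first 28. With X ~ Binomial(28, 0.166667), P(Y ≤ 28) = 1 − P(X ≤ 2).
  k=0: C(28,0)·0.166667^0·0.833333^28 = 0.00607
  k=1: C(28,1)·0.166667^1·0.833333^27 = 0.03397
  k=2: C(28,2)·0.166667^2·0.833333^26 = 0.09172
1 − 0.13176 = 0.86824

0.868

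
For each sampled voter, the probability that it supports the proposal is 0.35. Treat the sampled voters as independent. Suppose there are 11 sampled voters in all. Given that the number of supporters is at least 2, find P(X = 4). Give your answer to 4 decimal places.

0.2584

X ~ Binomial(11, 0.35). Want P(X=4 | X≥2) = P(X=4) / P(X≥2).
P(X=4) = C(11,4)·0.35^4·0.65^7 = 0.242761
P(X≥2) = 1 − 0.008751 − 0.051832 = 0.939418
Ratio = 0.242761 / 0.939418 = 0.258417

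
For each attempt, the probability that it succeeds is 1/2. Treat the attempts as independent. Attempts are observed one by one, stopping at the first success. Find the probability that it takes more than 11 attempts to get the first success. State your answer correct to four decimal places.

0.0005

Y = number of attempts to the first success; geometric, p = 0.50.
P(Y > 11) = P(first 11 all fail) = (1−p)^11 = 0.000488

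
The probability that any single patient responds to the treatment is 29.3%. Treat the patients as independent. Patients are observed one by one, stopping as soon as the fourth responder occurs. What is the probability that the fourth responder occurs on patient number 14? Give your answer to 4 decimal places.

Y = trial on which the fourth success occurs; negative binomial, r=4, p=0.293.
P(Y=14) = C(13,3) · p^4 · (1−p)^10
= 286 · 0.0073701 · 0.031203 = 0.065770

0.0658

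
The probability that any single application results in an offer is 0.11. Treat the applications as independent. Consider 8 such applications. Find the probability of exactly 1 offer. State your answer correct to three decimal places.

0.389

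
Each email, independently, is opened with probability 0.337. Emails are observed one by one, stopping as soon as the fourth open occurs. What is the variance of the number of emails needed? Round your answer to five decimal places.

Y = total emails until the fourth success; negative binomial with r=4, p=0.337.
Var(Y) = r(1−p)/p² = 4·0.663 / 0.337² = 23.3514427

23.35144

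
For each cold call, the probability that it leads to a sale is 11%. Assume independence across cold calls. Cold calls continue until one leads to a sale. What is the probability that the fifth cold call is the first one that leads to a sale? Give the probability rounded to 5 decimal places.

Geometric (trials to first success), p = 0.11.
P(Y = 5) = (1−p)^4 · p = 0.62742 · 0.11 = 0.0690165

0.06902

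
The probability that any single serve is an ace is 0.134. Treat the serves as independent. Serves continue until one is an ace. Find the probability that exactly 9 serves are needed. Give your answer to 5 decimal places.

Geometric (trials to first success), p = 0.134.
P(Y = 9) = (1−p)^8 · p = 0.31633 · 0.134 = 0.0423885

0.04239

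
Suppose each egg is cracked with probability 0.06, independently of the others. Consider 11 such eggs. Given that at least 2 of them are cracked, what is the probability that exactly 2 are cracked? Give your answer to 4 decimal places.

0.8208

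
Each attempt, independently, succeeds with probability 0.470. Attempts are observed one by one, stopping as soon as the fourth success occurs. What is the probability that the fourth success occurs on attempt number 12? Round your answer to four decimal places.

0.0501

Y = trial on which the fourth success occurs; negative binomial, r=4, p=0.47.
P(Y=12) = C(11,3) · p^4 · (1−p)^8
= 165 · 0.048797 · 0.006226 = 0.050128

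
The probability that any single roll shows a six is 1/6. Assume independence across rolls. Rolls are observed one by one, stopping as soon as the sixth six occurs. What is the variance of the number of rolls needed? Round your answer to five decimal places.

180.00000

Y = total rolls until the sixth success; negative binomial with r=6, p=0.166667.
Var(Y) = r(1−p)/p² = 6·0.833333 / 0.166667² = 180.0000000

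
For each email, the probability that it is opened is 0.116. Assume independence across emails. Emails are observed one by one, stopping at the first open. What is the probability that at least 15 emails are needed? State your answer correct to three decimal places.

Y = number of emails to the first success; geometric, p = 0.116.
P(Y > 14) = P(first 14 all fail) = (1−p)^14 = 0.17796

0.178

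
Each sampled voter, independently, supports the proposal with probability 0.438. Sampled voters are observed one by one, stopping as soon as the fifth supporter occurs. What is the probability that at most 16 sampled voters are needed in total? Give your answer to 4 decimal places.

Finishing within 16 sampled voters ⇔ at least 5 successes in the first 16. With X ~ Binomial(16, 0.438), P(Y ≤ 16) = 1 − P(X ≤ 4).
  k=0: C(16,0)·0.438^0·0.562^16 = 0.000099
  k=1: C(16,1)·0.438^1·0.562^15 = 0.001235
  k=2: C(16,2)·0.438^2·0.562^14 = 0.007218
  k=3: C(16,3)·0.438^3·0.562^13 = 0.026253
  k=4: C(16,4)·0.438^4·0.562^12 = 0.066497
1 − 0.101303 = 0.898697

0.8987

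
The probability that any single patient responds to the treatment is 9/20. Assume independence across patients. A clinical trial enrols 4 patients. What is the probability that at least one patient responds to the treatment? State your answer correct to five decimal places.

P(at least one) = 1 − P(none) = 1 − (1 − 0.45)^4
= 1 − 0.0915062 = 0.9084937

0.90849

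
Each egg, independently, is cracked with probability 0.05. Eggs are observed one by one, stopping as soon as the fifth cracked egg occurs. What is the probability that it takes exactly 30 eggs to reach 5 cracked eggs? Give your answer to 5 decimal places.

0.00206

Y = trial on which the fifth success occurs; negative binomial, r=5, p=0.05.
P(Y=30) = C(29,4) · p^5 · (1−p)^25
= 23751 · 3.125e-07 · 0.27739 = 0.0020588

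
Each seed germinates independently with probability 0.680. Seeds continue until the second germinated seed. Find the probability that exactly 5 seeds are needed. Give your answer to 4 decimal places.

Y = trial on which the second success occurs; negative binomial, r=2, p=0.68.
P(Y=5) = C(4,1) · p^2 · (1−p)^3
= 4 · 0.4624 · 0.032768 = 0.060608

0.0606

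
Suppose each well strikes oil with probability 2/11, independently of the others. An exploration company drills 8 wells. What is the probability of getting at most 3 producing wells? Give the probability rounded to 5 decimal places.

0.95890

X ~ Binomial(8, 0.181818); P(X ≤ 3) = Σ C(8,k) p^k (1−p)^(8−k) over k:
  k=0: C(8,0)·0.181818^0·0.818182^8 = 0.2008161
  k=1: C(8,1)·0.181818^1·0.818182^7 = 0.3570065
  k=2: C(8,2)·0.181818^2·0.818182^6 = 0.2776717
  k=3: C(8,3)·0.181818^3·0.818182^5 = 0.1234096
Total = 0.9589039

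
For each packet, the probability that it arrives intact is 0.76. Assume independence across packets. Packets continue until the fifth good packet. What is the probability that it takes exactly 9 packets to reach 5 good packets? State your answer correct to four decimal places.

0.0589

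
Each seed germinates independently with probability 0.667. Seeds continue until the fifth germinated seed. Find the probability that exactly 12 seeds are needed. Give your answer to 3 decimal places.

0.020

Y = trial on which the fifth success occurs; negative binomial, r=5, p=0.667.
P(Y=12) = C(11,4) · p^5 · (1−p)^7
= 330 · 0.13202 · 0.00045406 = 0.01978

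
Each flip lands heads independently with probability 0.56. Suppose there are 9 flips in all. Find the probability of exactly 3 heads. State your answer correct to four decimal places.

0.1070

X ~ Binomial(n=9, p=0.56).
P(X=3) = C(9,3) · p^3 · (1−p)^6
= 84 · 0.17562 · 0.0072563 = 0.107043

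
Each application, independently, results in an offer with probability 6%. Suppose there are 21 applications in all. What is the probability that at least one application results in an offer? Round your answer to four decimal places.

P(at least one) = 1 − P(none) = 1 − (1 − 0.06)^21
= 1 − 0.272700 = 0.727300

0.7273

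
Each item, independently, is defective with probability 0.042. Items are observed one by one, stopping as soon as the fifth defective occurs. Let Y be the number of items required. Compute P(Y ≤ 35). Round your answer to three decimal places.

Finishing within 35 items ⇔ at least 5 successes in the first 35. With X ~ Binomial(35, 0.042), P(Y ≤ 35) = 1 − P(X ≤ 4).
  k=0: C(35,0)·0.042^0·0.958^35 = 0.22274
  k=1: C(35,1)·0.042^1·0.958^34 = 0.34178
  k=2: C(35,2)·0.042^2·0.958^33 = 0.25473
  k=3: C(35,3)·0.042^3·0.958^32 = 0.12284
  k=4: C(35,4)·0.042^4·0.958^31 = 0.04309
1 − 0.98517 = 0.01483

0.015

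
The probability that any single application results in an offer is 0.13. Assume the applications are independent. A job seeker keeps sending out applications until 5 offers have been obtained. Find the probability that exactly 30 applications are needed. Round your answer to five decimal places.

0.02713

Y = trial on which the fifth success occurs; negative binomial, r=5, p=0.13.
P(Y=30) = C(29,4) · p^5 · (1−p)^25
= 23751 · 3.7129e-05 · 0.03076 = 0.0271256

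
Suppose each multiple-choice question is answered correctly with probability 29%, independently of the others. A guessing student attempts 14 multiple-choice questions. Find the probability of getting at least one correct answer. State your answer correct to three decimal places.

0.992

P(at least one) = 1 − P(none) = 1 − (1 − 0.29)^14
= 1 − 0.00827 = 0.99173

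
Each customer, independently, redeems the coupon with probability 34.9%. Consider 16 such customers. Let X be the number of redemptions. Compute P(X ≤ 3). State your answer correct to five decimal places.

X ~ Binomial(16, 0.349); P(X ≤ 3) = Σ C(16,k) p^k (1−p)^(16−k) over k:
  k=0: C(16,0)·0.349^0·0.651^16 = 0.0010406
  k=1: C(16,1)·0.349^1·0.651^15 = 0.0089261
  k=2: C(16,2)·0.349^2·0.651^14 = 0.0358894
  k=3: C(16,3)·0.349^3·0.651^13 = 0.0897878
Total = 0.1356438

0.13564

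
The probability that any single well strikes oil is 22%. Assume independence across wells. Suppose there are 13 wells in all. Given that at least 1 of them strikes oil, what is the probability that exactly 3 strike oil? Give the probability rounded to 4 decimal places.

0.2643

X ~ Binomial(13, 0.22). Want P(X=3 | X≥1) = P(X=3) / P(X≥1).
P(X=3) = C(13,3)·0.22^3·0.78^10 = 0.253852
P(X≥1) = 1 − 0.039558 = 0.960442
Ratio = 0.253852 / 0.960442 = 0.264307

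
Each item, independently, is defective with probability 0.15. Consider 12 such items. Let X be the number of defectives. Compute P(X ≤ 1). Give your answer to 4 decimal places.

0.4435

X ~ Binomial(12, 0.15); P(X ≤ 1) = Σ C(12,k) p^k (1−p)^(12−k) over k:
  k=0: C(12,0)·0.15^0·0.85^12 = 0.142242
  k=1: C(12,1)·0.15^1·0.85^11 = 0.301218
Total = 0.443460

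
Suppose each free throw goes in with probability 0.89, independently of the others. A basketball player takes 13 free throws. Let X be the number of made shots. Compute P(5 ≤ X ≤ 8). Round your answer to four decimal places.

0.0097

X ~ Binomial(13, 0.89); P(5 ≤ X ≤ 8) = Σ C(13,k) p^k (1−p)^(13−k) over k:
  k=5: C(13,5)·0.89^5·0.11^8 = 0.000015
  k=6: C(13,6)·0.89^6·0.11^7 = 0.000166
  k=7: C(13,7)·0.89^7·0.11^6 = 0.001345
  k=8: C(13,8)·0.89^8·0.11^5 = 0.008159
Total = 0.009686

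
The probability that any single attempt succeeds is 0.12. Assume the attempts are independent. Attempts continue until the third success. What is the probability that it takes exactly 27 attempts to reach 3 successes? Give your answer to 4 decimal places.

0.0261

Y = trial on which the third success occurs; negative binomial, r=3, p=0.12.
P(Y=27) = C(26,2) · p^3 · (1−p)^24
= 325 · 0.001728 · 0.046514 = 0.026122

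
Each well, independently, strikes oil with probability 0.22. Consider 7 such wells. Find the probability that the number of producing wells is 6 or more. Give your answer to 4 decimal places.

X ~ Binomial(7, 0.22); P(X ≥ 6) = Σ C(7,k) p^k (1−p)^(7−k) over k:
  k=6: C(7,6)·0.22^6·0.78^1 = 0.000619
  k=7: C(7,7)·0.22^7·0.78^0 = 0.000025
Total = 0.000644

0.0006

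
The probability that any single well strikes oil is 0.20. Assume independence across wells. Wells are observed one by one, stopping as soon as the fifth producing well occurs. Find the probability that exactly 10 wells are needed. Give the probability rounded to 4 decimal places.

Y = trial on which the fifth success occurs; negative binomial, r=5, p=0.20.
P(Y=10) = C(9,4) · p^5 · (1−p)^5
= 126 · 0.00032 · 0.32768 = 0.013212

0.0132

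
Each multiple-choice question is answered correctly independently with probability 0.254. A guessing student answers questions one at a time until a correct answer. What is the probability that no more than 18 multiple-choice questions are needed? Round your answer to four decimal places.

Y = number of multiple-choice questions to the first success; geometric, p = 0.254.
P(Y ≤ 18) = 1 − (1−p)^18 = 1 − 0.005120 = 0.994880

0.9949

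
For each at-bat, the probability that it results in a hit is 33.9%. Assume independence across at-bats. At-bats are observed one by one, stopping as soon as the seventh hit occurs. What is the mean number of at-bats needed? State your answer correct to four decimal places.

20.6490

Y = total at-bats until the seventh success; negative binomial with r=7, p=0.339.
E[Y] = r / p = 7 / 0.339 = 20.648968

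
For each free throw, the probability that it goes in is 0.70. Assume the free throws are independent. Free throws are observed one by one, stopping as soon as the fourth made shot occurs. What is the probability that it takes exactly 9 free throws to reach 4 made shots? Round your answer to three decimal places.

Y = trial on which the fourth success occurs; negative binomial, r=4, p=0.70.
P(Y=9) = C(8,3) · p^4 · (1−p)^5
= 56 · 0.2401 · 0.00243 = 0.03267

0.033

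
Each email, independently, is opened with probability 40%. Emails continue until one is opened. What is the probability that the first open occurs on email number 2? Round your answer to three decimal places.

Geometric (trials to first success), p = 0.40.
P(Y = 2) = (1−p)^1 · p = 0.6 · 0.40 = 0.24000

0.240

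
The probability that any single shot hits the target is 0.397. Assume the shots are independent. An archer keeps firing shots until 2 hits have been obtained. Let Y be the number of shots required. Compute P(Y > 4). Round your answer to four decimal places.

0.4804

Needing more than 4 shots ⇔ fewer than 2 successes in the first 4. With X ~ Binomial(4, 0.397), P(Y > 4) = P(X ≤ 1).
  k=0: C(4,0)·0.397^0·0.603^4 = 0.132212
  k=1: C(4,1)·0.397^1·0.603^3 = 0.348179
P(X ≤ 1) = 0.480390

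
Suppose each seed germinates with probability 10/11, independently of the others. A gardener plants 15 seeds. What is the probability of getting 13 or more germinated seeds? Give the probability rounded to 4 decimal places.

0.8498

X ~ Binomial(15, 0.909091); P(X ≥ 13) = Σ C(15,k) p^k (1−p)^(15−k) over k:
  k=13: C(15,13)·0.909091^13·0.090909^2 = 0.251362
  k=14: C(15,14)·0.909091^14·0.090909^1 = 0.359088
  k=15: C(15,15)·0.909091^15·0.090909^0 = 0.239392
Total = 0.849842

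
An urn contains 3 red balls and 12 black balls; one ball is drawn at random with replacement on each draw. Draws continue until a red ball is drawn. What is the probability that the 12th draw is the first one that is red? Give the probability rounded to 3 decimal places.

0.017

Geometric (trials to first success), p = 0.20.
P(Y = 12) = (1−p)^11 · p = 0.085899 · 0.20 = 0.01718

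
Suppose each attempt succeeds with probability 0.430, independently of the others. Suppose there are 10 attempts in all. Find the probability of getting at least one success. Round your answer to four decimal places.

0.9964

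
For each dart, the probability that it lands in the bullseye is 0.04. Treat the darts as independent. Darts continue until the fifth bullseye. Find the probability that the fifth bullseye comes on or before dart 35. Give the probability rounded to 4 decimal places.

Finishing within 35 darts ⇔ at least 5 successes in the first 35. With X ~ Binomial(35, 0.04), P(Y ≤ 35) = 1 − P(X ≤ 4).
  k=0: C(35,0)·0.04^0·0.96^35 = 0.239603
  k=1: C(35,1)·0.04^1·0.96^34 = 0.349422
  k=2: C(35,2)·0.04^2·0.96^33 = 0.247507
  k=3: C(35,3)·0.04^3·0.96^32 = 0.113441
  k=4: C(35,4)·0.04^4·0.96^31 = 0.037814
1 − 0.987787 = 0.012213

0.0122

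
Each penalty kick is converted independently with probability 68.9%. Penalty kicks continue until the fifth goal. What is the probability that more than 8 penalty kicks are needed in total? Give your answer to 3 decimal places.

0.215

Needing more than 8 penalty kicks ⇔ fewer than 5 successes in the first 8. With X ~ Binomial(8, 0.689), P(Y > 8) = P(X ≤ 4).
  k=0: C(8,0)·0.689^0·0.311^8 = 0.00009
  k=1: C(8,1)·0.689^1·0.311^7 = 0.00155
  k=2: C(8,2)·0.689^2·0.311^6 = 0.01203
  k=3: C(8,3)·0.689^3·0.311^5 = 0.05329
  k=4: C(8,4)·0.689^4·0.311^4 = 0.14758
P(X ≤ 4) = 0.21453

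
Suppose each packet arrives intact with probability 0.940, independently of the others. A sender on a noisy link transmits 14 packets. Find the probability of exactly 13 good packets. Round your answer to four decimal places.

0.3758

X ~ Binomial(n=14, p=0.94).
P(X=13) = C(14,13) · p^13 · (1−p)^1
= 14 · 0.44737 · 0.06 = 0.375787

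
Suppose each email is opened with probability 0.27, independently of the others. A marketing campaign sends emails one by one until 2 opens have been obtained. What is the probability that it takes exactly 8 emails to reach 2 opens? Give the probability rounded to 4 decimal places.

0.0772

Y = trial on which the second success occurs; negative binomial, r=2, p=0.27.
P(Y=8) = C(7,1) · p^2 · (1−p)^6
= 7 · 0.0729 · 0.15133 = 0.077226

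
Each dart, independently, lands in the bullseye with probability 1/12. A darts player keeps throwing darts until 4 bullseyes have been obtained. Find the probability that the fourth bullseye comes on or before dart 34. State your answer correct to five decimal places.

Finishing within 34 darts ⇔ at least 4 successes in the first 34. With X ~ Binomial(34, 0.083333), P(Y ≤ 34) = 1 − P(X ≤ 3).
  k=0: C(34,0)·0.083333^0·0.916667^34 = 0.0519026
  k=1: C(34,1)·0.083333^1·0.916667^33 = 0.1604262
  k=2: C(34,2)·0.083333^2·0.916667^32 = 0.2406392
  k=3: C(34,3)·0.083333^3·0.916667^31 = 0.2333471
1 − 0.6863151 = 0.3136849

0.31368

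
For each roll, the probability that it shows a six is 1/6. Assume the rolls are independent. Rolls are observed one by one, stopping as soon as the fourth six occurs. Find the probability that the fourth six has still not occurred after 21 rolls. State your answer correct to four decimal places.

Needing more than 21 rolls ⇔ fewer than 4 successes in the first 21. With X ~ Binomial(21, 0.166667), P(Y > 21) = P(X ≤ 3).
  k=0: C(21,0)·0.166667^0·0.833333^21 = 0.021737
  k=1: C(21,1)·0.166667^1·0.833333^20 = 0.091294
  k=2: C(21,2)·0.166667^2·0.833333^19 = 0.182588
  k=3: C(21,3)·0.166667^3·0.833333^18 = 0.231279
P(X ≤ 3) = 0.526898

0.5269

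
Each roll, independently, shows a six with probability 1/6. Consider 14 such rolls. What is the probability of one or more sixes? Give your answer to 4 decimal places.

P(at least one) = 1 − P(none) = 1 − (1 − 0.166667)^14
= 1 − 0.077887 = 0.922113

0.9221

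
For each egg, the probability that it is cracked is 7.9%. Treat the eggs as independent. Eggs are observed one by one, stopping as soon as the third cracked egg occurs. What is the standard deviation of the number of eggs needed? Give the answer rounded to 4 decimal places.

21.0409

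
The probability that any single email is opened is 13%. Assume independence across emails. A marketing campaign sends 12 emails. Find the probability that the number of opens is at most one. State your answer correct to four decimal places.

0.5252

X ~ Binomial(12, 0.13); P(X ≤ 1) = Σ C(12,k) p^k (1−p)^(12−k) over k:
  k=0: C(12,0)·0.13^0·0.87^12 = 0.188032
  k=1: C(12,1)·0.13^1·0.87^11 = 0.337160
Total = 0.525192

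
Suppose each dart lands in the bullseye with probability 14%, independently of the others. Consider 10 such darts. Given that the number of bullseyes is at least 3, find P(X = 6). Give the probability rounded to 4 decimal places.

0.0056

X ~ Binomial(10, 0.14). Want P(X=6 | X≥3) = P(X=6) / P(X≥3).
P(X=6) = C(10,6)·0.14^6·0.86^4 = 0.000865
P(X≥3) = 1 − 0.221302 − 0.360258 − 0.263910 = 0.154530
Ratio = 0.000865 / 0.154530 = 0.005597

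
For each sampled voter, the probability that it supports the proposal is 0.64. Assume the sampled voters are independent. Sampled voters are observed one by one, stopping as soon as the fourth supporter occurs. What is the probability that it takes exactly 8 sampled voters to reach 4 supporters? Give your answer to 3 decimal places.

0.099

Y = trial on which the fourth success occurs; negative binomial, r=4, p=0.64.
P(Y=8) = C(7,3) · p^4 · (1−p)^4
= 35 · 0.16777 · 0.016796 = 0.09863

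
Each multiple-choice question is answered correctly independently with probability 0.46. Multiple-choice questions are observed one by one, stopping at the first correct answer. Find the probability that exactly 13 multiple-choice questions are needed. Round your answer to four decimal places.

0.0003

Geometric (trials to first success), p = 0.46.
P(Y = 13) = (1−p)^12 · p = 0.00061479 · 0.46 = 0.000283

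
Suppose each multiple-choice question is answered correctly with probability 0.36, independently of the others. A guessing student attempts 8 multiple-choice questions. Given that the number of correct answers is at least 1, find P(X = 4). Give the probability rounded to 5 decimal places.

0.20297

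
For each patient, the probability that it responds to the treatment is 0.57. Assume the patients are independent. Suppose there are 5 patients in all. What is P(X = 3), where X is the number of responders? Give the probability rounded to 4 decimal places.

0.3424

X ~ Binomial(n=5, p=0.57).
P(X=3) = C(5,3) · p^3 · (1−p)^2
= 10 · 0.18519 · 0.1849 = 0.342422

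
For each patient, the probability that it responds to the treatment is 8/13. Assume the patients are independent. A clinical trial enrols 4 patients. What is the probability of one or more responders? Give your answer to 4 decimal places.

P(at least one) = 1 − P(none) = 1 − (1 − 0.615385)^4
= 1 − 0.021883 = 0.978117

0.9781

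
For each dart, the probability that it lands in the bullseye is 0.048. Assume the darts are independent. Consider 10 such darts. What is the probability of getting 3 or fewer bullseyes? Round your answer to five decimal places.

X ~ Binomial(10, 0.048); P(X ≤ 3) = Σ C(10,k) p^k (1−p)^(10−k) over k:
  k=0: C(10,0)·0.048^0·0.952^10 = 0.6114620
  k=1: C(10,1)·0.048^1·0.952^9 = 0.3083002
  k=2: C(10,2)·0.048^2·0.952^8 = 0.0699505
  k=3: C(10,3)·0.048^3·0.952^7 = 0.0094051
Total = 0.9991178

0.99912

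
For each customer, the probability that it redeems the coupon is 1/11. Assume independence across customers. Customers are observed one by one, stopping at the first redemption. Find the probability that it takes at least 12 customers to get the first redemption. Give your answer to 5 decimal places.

0.35049

Y = number of customers to the first success; geometric, p = 0.090909.
P(Y > 11) = P(first 11 all fail) = (1−p)^11 = 0.3504939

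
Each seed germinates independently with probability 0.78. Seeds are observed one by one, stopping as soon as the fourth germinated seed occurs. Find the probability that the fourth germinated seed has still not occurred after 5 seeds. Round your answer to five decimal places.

Needing more than 5 seeds ⇔ fewer than 4 successes in the first 5. With X ~ Binomial(5, 0.78), P(Y > 5) = P(X ≤ 3).
  k=0: C(5,0)·0.78^0·0.22^5 = 0.0005154
  k=1: C(5,1)·0.78^1·0.22^4 = 0.0091360
  k=2: C(5,2)·0.78^2·0.22^3 = 0.0647824
  k=3: C(5,3)·0.78^3·0.22^2 = 0.2296832
P(X ≤ 3) = 0.3041169

0.30412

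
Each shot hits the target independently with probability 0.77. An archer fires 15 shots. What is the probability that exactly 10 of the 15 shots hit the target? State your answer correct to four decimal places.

0.1416

X ~ Binomial(n=15, p=0.77).
P(X=10) = C(15,10) · p^10 · (1−p)^5
= 3003 · 0.073267 · 0.00064363 = 0.141613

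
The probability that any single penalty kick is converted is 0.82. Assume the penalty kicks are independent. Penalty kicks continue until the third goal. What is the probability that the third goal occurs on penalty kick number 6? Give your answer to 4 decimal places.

0.0322

Y = trial on which the third success occurs; negative binomial, r=3, p=0.82.
P(Y=6) = C(5,2) · p^3 · (1−p)^3
= 10 · 0.55137 · 0.005832 = 0.032156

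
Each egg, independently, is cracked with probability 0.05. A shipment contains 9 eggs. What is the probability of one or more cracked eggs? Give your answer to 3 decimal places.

0.370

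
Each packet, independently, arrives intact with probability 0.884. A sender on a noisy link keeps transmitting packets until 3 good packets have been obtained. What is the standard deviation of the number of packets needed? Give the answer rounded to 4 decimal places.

0.6673

Y = total packets until the third success; negative binomial with r=3, p=0.884.
SD(Y) = √[r(1−p)/p²] = √(0.445323) = 0.667325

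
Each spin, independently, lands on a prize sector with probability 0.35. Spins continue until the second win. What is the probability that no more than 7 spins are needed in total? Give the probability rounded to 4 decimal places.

Finishing within 7 spins ⇔ at least 2 successes in the first 7. With X ~ Binomial(7, 0.35), P(Y ≤ 7) = 1 − P(X ≤ 1).
  k=0: C(7,0)·0.35^0·0.65^7 = 0.049022
  k=1: C(7,1)·0.35^1·0.65^6 = 0.184776
1 − 0.233799 = 0.766201

0.7662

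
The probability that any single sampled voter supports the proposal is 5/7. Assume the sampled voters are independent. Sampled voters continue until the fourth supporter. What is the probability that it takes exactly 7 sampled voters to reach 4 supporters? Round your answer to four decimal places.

Y = trial on which the fourth success occurs; negative binomial, r=4, p=0.714286.
P(Y=7) = C(6,3) · p^4 · (1−p)^3
= 20 · 0.26031 · 0.023324 = 0.121427

0.1214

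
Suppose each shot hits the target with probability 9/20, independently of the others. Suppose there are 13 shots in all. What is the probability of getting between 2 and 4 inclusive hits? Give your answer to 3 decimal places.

0.223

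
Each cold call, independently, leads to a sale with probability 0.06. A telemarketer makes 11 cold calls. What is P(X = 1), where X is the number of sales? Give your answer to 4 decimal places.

X ~ Binomial(n=11, p=0.06).
P(X=1) = C(11,1) · p^1 · (1−p)^10
= 11 · 0.06 · 0.53862 = 0.355486

0.3555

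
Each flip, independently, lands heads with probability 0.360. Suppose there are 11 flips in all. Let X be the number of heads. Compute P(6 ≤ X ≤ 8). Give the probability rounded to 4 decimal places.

X ~ Binomial(11, 0.36); P(6 ≤ X ≤ 8) = Σ C(11,k) p^k (1−p)^(11−k) over k:
  k=6: C(11,6)·0.36^6·0.64^5 = 0.107983
  k=7: C(11,7)·0.36^7·0.64^4 = 0.043386
  k=8: C(11,8)·0.36^8·0.64^3 = 0.012202
Total = 0.163572

0.1636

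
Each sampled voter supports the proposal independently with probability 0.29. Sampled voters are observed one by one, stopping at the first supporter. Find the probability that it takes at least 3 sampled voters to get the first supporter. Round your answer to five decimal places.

Y = number of sampled voters to the first success; geometric, p = 0.29.
P(Y > 2) = P(first 2 all fail) = (1−p)^2 = 0.5041000

0.50410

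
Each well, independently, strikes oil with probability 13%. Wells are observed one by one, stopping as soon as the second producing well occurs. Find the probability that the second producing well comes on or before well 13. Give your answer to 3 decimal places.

Finishing within 13 wells ⇔ at least 2 successes in the first 13. With X ~ Binomial(13, 0.13), P(Y ≤ 13) = 1 − P(X ≤ 1).
  k=0: C(13,0)·0.13^0·0.87^13 = 0.16359
  k=1: C(13,1)·0.13^1·0.87^12 = 0.31777
1 − 0.48136 = 0.51864

0.519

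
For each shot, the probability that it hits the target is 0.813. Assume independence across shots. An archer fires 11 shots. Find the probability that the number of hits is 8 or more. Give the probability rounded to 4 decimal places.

0.8664

X ~ Binomial(11, 0.813); P(X ≥ 8) = Σ C(11,k) p^k (1−p)^(11−k) over k:
  k=8: C(11,8)·0.813^8·0.187^3 = 0.205936
  k=9: C(11,9)·0.813^9·0.187^2 = 0.298443
  k=10: C(11,10)·0.813^10·0.187^1 = 0.259501
  k=11: C(11,11)·0.813^11·0.187^0 = 0.102564
Total = 0.866445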